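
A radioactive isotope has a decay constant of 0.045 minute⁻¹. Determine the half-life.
t½ = ln(2)/λ = 15.4 minutes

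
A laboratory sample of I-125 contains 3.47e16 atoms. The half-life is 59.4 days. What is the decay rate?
A = λN = 4.049e14 decays/day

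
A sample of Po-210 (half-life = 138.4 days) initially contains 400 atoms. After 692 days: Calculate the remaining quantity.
N = N₀(1/2)^(t/t½) = 12.5 atoms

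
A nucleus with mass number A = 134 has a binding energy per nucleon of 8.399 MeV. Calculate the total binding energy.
B.E. = 8.399 × 134 = 1125 MeV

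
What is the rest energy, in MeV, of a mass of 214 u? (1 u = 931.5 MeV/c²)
E = mc² = 1.993e5 MeV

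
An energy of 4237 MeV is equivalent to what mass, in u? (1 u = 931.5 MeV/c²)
m = E/c² = 4.549 u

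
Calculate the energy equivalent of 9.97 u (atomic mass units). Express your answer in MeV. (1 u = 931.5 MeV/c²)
E = mc² = 9287 MeV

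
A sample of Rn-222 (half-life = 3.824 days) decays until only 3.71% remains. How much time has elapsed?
t = t½ × log₂(N₀/N) = 18.17 days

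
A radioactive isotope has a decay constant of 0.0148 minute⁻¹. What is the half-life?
t½ = ln(2)/λ = 46.83 minutes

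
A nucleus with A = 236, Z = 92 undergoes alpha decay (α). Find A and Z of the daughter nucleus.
Daughter: A = 232, Z = 90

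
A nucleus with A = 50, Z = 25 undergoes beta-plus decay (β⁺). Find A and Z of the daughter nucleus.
Daughter: A = 50, Z = 24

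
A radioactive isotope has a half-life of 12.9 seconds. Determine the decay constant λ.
λ = ln(2)/t½ = 0.05373 second⁻¹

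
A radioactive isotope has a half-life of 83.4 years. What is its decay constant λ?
λ = ln(2)/t½ = 0.008311 year⁻¹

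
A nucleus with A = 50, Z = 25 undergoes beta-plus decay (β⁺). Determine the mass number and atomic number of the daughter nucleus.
Daughter: A = 50, Z = 24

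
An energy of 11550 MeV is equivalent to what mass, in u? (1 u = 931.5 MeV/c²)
m = E/c² = 12.4 u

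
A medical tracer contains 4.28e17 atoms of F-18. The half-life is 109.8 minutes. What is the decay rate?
A = λN = 2.702e15 decays/minute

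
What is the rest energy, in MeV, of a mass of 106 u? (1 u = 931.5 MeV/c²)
E = mc² = 98740 MeV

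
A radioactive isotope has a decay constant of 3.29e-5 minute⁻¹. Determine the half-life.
t½ = ln(2)/λ = 21070 minutes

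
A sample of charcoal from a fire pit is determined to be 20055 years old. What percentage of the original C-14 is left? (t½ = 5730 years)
N/N₀ = (1/2)^(t/t½) = 0.08839 = 8.84%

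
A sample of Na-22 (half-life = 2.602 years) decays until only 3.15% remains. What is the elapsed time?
t = t½ × log₂(N₀/N) = 12.98 years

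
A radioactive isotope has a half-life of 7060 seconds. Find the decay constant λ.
λ = ln(2)/t½ = 9.818e-5 second⁻¹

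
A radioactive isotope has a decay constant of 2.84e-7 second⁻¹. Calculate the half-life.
t½ = ln(2)/λ = 2.441e6 seconds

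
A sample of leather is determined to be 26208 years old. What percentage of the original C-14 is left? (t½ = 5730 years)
N/N₀ = (1/2)^(t/t½) = 0.04199 = 4.2%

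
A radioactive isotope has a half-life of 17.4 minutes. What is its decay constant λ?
λ = ln(2)/t½ = 0.03984 minute⁻¹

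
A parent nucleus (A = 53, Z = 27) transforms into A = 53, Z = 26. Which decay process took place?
ΔA = 0, ΔZ = -1 ⇒ beta-plus decay (β⁺) or electron capture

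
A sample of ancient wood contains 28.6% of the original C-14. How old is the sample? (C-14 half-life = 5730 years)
Age = t½ × log₂(1/ratio) = 10350 years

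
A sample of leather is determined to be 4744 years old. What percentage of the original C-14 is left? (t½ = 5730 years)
N/N₀ = (1/2)^(t/t½) = 0.5633 = 56.3%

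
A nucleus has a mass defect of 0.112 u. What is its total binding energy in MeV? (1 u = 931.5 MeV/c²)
B.E. = Δm × 931.5 = 104.3 MeV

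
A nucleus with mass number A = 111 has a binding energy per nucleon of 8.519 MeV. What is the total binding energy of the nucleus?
B.E. = 8.519 × 111 = 945.6 MeV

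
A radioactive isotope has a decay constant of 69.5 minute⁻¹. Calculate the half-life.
t½ = ln(2)/λ = 0.009973 minutes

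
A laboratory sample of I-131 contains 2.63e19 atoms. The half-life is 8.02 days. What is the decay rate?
A = λN = 2.273e18 decays/day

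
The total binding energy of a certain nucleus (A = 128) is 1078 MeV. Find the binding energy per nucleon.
B.E./A = 1078/128 = 8.422 MeV/nucleon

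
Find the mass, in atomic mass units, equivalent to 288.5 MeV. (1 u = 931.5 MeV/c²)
m = E/c² = 0.3097 u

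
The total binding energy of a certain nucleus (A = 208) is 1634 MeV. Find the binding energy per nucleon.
B.E./A = 1634/208 = 7.856 MeV/nucleon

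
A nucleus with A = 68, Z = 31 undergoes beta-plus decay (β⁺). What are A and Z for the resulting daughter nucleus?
Daughter: A = 68, Z = 30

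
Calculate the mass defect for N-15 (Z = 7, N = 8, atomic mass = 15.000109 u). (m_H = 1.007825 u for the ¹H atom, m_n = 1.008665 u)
Δm = Z·m_H + N·m_n − M = 0.124 u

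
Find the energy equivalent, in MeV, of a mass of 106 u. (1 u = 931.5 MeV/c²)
E = mc² = 98740 MeV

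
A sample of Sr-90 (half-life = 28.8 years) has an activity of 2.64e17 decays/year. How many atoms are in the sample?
N = A/λ = 1.097e19 atoms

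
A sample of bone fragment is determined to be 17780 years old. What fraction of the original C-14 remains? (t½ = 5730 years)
N/N₀ = (1/2)^(t/t½) = 0.1164 = 11.6%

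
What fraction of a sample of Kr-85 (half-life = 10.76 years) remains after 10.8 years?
N/N₀ = (1/2)^(t/t½) = 0.4987 = 49.9%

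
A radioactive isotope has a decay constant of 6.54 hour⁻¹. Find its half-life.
t½ = ln(2)/λ = 0.106 hours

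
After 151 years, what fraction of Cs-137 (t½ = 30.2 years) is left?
N/N₀ = (1/2)^(t/t½) = 0.03125 = 3.12%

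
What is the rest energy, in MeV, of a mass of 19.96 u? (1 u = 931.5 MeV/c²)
E = mc² = 18590 MeV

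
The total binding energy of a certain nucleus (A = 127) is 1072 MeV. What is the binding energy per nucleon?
B.E./A = 1072/127 = 8.441 MeV/nucleon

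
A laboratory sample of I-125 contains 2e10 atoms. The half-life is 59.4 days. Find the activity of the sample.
A = λN = 2.334e8 decays/day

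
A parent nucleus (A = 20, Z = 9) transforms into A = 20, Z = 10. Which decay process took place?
ΔA = 0, ΔZ = +1 ⇒ beta-minus decay (β⁻)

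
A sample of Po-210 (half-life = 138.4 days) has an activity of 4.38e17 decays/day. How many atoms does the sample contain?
N = A/λ = 8.746e19 atoms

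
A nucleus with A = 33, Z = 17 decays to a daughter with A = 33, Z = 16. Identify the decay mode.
ΔA = 0, ΔZ = -1 ⇒ beta-plus decay (β⁺) or electron capture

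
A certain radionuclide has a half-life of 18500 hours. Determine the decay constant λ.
λ = ln(2)/t½ = 3.747e-5 hour⁻¹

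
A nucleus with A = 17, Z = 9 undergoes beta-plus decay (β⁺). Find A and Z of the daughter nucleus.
Daughter: A = 17, Z = 8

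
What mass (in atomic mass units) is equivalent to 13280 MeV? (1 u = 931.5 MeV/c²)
m = E/c² = 14.26 u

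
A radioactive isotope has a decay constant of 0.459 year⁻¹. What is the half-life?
t½ = ln(2)/λ = 1.51 years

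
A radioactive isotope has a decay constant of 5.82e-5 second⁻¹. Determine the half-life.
t½ = ln(2)/λ = 11910 seconds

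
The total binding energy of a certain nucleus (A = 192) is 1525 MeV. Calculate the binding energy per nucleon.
B.E./A = 1525/192 = 7.943 MeV/nucleon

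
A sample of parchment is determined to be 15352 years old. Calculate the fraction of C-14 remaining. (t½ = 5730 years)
N/N₀ = (1/2)^(t/t½) = 0.1561 = 15.6%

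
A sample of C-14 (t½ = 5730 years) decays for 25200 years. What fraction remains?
N/N₀ = (1/2)^(t/t½) = 0.04743 = 4.74%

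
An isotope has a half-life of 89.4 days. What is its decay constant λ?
λ = ln(2)/t½ = 0.007753 day⁻¹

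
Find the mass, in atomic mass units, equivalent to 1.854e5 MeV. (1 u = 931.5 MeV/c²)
m = E/c² = 199 u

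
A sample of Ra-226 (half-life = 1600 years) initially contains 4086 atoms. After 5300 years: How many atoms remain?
N = N₀(1/2)^(t/t½) = 411.3 atoms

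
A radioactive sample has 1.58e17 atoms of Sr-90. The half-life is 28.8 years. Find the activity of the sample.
A = λN = 3.803e15 decays/year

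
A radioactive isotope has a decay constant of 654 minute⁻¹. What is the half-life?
t½ = ln(2)/λ = 0.00106 minutes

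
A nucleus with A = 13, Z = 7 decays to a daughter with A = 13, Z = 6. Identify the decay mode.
ΔA = 0, ΔZ = -1 ⇒ beta-plus decay (β⁺) or electron capture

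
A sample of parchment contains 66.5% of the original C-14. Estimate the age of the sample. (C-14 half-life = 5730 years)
Age = t½ × log₂(1/ratio) = 3373 years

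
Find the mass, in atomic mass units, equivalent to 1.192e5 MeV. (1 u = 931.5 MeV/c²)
m = E/c² = 128 u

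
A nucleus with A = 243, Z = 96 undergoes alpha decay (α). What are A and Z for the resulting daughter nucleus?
Daughter: A = 239, Z = 94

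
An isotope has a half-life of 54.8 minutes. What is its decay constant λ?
λ = ln(2)/t½ = 0.01265 minute⁻¹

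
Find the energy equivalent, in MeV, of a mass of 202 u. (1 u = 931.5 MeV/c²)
E = mc² = 1.882e5 MeV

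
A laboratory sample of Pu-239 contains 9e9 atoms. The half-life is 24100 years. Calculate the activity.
A = λN = 2.589e5 decays/year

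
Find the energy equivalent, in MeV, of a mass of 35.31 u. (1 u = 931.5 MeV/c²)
E = mc² = 32890 MeV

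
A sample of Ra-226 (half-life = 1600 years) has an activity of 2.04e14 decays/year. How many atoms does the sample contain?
N = A/λ = 4.709e17 atoms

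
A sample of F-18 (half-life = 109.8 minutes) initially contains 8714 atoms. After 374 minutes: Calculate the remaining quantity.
N = N₀(1/2)^(t/t½) = 822 atoms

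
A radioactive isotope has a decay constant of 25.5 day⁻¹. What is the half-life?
t½ = ln(2)/λ = 0.02718 days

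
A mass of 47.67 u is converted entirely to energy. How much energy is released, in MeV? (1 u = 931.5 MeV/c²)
E = mc² = 44400 MeV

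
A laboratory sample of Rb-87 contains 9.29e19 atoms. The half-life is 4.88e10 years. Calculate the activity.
A = λN = 1.32e9 decays/year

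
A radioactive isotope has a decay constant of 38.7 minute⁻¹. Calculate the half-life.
t½ = ln(2)/λ = 0.01791 minutes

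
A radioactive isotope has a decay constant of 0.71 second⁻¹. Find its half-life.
t½ = ln(2)/λ = 0.9763 seconds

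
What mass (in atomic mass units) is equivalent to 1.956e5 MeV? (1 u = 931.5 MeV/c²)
m = E/c² = 210 u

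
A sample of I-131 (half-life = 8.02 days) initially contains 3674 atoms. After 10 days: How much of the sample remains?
N = N₀(1/2)^(t/t½) = 1548 atoms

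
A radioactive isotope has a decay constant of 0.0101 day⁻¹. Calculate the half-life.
t½ = ln(2)/λ = 68.63 days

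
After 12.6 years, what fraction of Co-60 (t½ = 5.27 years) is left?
N/N₀ = (1/2)^(t/t½) = 0.1907 = 19.1%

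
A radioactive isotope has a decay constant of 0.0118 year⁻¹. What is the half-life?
t½ = ln(2)/λ = 58.74 years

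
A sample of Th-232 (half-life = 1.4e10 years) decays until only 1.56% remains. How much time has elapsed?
t = t½ × log₂(N₀/N) = 8.403e10 years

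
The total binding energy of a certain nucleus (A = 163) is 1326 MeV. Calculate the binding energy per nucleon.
B.E./A = 1326/163 = 8.135 MeV/nucleon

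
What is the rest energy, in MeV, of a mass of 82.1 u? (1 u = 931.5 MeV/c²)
E = mc² = 76480 MeV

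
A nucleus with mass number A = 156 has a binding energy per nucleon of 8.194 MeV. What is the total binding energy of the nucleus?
B.E. = 8.194 × 156 = 1278 MeV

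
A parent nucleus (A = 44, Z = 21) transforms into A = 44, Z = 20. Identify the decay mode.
ΔA = 0, ΔZ = -1 ⇒ beta-plus decay (β⁺) or electron capture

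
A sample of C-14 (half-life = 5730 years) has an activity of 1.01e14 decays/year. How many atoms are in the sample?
N = A/λ = 8.349e17 atoms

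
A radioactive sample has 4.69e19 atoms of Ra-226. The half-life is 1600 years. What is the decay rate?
A = λN = 2.032e16 decays/year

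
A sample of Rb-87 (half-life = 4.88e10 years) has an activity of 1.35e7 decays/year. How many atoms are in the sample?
N = A/λ = 9.504e17 atoms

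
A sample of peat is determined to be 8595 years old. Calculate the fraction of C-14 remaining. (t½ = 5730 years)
N/N₀ = (1/2)^(t/t½) = 0.3536 = 35.4%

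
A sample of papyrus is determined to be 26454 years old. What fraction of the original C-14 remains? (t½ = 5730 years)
N/N₀ = (1/2)^(t/t½) = 0.04076 = 4.08%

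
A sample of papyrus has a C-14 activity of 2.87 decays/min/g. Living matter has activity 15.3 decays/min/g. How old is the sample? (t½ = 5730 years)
Age = t½ × log₂(A₀/A) = 13830 years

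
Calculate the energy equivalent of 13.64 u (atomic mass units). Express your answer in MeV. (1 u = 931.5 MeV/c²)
E = mc² = 12710 MeV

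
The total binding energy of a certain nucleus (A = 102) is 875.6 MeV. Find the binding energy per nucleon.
B.E./A = 875.6/102 = 8.584 MeV/nucleon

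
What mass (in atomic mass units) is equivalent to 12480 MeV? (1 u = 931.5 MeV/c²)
m = E/c² = 13.4 u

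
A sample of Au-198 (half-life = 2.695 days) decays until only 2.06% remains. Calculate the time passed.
t = t½ × log₂(N₀/N) = 15.1 days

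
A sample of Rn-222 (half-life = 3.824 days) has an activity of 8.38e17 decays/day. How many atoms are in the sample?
N = A/λ = 4.623e18 atoms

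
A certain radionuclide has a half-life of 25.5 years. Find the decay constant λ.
λ = ln(2)/t½ = 0.02718 year⁻¹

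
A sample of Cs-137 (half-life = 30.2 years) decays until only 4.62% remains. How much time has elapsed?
t = t½ × log₂(N₀/N) = 134 years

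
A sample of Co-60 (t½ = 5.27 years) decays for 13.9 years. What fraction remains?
N/N₀ = (1/2)^(t/t½) = 0.1607 = 16.1%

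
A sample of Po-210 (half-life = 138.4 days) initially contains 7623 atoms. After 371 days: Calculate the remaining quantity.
N = N₀(1/2)^(t/t½) = 1189 atoms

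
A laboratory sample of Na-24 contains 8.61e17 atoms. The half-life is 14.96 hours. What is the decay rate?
A = λN = 3.989e16 decays/hour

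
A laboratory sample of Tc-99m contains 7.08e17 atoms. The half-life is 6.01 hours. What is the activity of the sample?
A = λN = 8.166e16 decays/hour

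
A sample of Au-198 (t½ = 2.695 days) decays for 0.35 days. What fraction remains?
N/N₀ = (1/2)^(t/t½) = 0.9139 = 91.4%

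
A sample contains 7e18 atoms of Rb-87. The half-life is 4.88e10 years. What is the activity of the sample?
A = λN = 9.943e7 decays/year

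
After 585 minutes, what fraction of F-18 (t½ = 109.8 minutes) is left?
N/N₀ = (1/2)^(t/t½) = 0.0249 = 2.49%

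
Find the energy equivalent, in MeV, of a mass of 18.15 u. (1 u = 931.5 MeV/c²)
E = mc² = 16910 MeV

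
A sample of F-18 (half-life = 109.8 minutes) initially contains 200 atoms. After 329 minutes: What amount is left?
N = N₀(1/2)^(t/t½) = 25.06 atoms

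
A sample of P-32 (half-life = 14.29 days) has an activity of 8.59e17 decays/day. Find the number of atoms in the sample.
N = A/λ = 1.771e19 atoms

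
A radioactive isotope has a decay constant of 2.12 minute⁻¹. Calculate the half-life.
t½ = ln(2)/λ = 0.327 minutes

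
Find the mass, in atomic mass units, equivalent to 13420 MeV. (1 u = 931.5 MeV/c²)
m = E/c² = 14.41 u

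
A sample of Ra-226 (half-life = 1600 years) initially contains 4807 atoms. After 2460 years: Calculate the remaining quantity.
N = N₀(1/2)^(t/t½) = 1656 atoms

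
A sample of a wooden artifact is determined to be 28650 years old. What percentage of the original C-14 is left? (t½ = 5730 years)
N/N₀ = (1/2)^(t/t½) = 0.03125 = 3.12%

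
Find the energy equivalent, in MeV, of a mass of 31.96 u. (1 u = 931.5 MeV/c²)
E = mc² = 29770 MeV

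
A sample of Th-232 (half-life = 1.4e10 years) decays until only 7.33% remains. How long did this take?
t = t½ × log₂(N₀/N) = 5.278e10 years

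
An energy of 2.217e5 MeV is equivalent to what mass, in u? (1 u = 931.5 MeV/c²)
m = E/c² = 238 u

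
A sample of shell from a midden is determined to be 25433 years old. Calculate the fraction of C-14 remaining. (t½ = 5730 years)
N/N₀ = (1/2)^(t/t½) = 0.04612 = 4.61%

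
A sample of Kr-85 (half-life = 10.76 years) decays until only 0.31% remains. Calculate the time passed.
t = t½ × log₂(N₀/N) = 89.67 years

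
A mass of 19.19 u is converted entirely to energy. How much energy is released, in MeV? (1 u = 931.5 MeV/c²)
E = mc² = 17880 MeV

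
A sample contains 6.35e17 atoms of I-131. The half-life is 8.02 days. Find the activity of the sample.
A = λN = 5.488e16 decays/day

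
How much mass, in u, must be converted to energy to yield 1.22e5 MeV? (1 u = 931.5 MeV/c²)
m = E/c² = 131 u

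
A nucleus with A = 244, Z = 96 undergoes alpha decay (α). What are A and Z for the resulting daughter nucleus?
Daughter: A = 240, Z = 94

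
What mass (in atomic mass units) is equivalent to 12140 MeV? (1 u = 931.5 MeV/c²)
m = E/c² = 13.03 u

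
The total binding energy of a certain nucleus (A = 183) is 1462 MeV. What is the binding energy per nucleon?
B.E./A = 1462/183 = 7.989 MeV/nucleon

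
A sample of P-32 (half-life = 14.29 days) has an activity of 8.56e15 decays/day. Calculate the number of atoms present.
N = A/λ = 1.765e17 atoms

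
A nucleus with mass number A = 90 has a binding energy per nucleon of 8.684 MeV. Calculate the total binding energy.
B.E. = 8.684 × 90 = 781.6 MeV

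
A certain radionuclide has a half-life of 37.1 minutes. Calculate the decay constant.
λ = ln(2)/t½ = 0.01868 minute⁻¹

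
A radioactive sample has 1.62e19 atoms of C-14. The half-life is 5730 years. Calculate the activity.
A = λN = 1.96e15 decays/year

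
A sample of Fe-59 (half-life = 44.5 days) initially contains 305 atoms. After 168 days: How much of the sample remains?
N = N₀(1/2)^(t/t½) = 22.28 atoms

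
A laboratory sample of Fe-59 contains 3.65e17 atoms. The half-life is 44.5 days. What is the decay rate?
A = λN = 5.685e15 decays/day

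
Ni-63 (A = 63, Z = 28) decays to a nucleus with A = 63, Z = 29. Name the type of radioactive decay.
ΔA = 0, ΔZ = +1 ⇒ beta-minus decay (β⁻)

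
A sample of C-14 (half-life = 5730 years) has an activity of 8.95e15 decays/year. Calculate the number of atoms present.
N = A/λ = 7.399e19 atoms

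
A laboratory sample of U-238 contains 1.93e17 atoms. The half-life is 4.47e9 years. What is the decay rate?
A = λN = 2.993e7 decays/year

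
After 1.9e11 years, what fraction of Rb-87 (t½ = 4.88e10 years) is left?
N/N₀ = (1/2)^(t/t½) = 0.06729 = 6.73%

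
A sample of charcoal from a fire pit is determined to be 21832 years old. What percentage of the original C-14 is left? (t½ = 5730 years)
N/N₀ = (1/2)^(t/t½) = 0.07129 = 7.13%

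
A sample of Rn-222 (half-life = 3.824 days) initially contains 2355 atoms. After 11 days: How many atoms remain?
N = N₀(1/2)^(t/t½) = 320.7 atoms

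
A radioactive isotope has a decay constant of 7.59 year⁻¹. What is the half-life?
t½ = ln(2)/λ = 0.09132 years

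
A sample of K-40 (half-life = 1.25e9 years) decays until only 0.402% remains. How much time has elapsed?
t = t½ × log₂(N₀/N) = 9.948e9 years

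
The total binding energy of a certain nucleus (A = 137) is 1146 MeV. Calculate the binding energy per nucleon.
B.E./A = 1146/137 = 8.365 MeV/nucleon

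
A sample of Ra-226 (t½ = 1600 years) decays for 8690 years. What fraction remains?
N/N₀ = (1/2)^(t/t½) = 0.02318 = 2.32%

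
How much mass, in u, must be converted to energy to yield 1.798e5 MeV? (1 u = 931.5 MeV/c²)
m = E/c² = 193 u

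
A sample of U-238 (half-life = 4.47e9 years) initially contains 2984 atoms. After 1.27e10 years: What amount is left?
N = N₀(1/2)^(t/t½) = 416.4 atoms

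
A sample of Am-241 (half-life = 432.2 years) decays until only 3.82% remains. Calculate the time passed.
t = t½ × log₂(N₀/N) = 2036 years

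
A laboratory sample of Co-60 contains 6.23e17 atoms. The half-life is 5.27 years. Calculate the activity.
A = λN = 8.194e16 decays/year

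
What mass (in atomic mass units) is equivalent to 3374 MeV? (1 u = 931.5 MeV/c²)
m = E/c² = 3.622 u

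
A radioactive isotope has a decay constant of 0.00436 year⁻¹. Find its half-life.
t½ = ln(2)/λ = 159 years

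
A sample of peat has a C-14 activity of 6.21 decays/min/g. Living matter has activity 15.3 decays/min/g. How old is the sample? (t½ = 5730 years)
Age = t½ × log₂(A₀/A) = 7454 years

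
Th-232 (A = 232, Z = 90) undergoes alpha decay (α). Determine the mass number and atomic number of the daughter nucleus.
Daughter: A = 228, Z = 88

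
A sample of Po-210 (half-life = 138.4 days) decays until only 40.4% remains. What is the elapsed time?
t = t½ × log₂(N₀/N) = 181 days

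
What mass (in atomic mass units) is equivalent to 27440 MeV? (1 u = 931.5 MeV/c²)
m = E/c² = 29.46 u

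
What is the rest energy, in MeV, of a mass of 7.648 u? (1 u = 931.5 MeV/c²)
E = mc² = 7124 MeV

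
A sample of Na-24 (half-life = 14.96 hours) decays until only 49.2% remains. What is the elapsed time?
t = t½ × log₂(N₀/N) = 15.31 hours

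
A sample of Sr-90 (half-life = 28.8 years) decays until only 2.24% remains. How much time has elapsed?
t = t½ × log₂(N₀/N) = 157.8 years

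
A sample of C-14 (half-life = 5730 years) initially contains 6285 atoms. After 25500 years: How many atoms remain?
N = N₀(1/2)^(t/t½) = 287.5 atoms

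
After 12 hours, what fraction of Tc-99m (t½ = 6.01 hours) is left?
N/N₀ = (1/2)^(t/t½) = 0.2506 = 25.1%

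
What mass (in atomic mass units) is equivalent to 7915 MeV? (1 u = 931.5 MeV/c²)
m = E/c² = 8.497 u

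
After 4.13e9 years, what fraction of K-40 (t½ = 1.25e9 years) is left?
N/N₀ = (1/2)^(t/t½) = 0.1013 = 10.1%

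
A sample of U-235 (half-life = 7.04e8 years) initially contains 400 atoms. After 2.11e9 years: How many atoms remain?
N = N₀(1/2)^(t/t½) = 50.1 atoms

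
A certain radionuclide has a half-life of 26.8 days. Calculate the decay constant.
λ = ln(2)/t½ = 0.02586 day⁻¹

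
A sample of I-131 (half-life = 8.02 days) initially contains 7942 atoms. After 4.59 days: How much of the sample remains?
N = N₀(1/2)^(t/t½) = 5341 atoms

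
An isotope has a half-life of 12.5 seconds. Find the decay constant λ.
λ = ln(2)/t½ = 0.05545 second⁻¹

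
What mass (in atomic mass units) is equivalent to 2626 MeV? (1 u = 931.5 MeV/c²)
m = E/c² = 2.819 u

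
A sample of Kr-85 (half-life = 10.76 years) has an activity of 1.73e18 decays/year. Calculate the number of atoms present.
N = A/λ = 2.686e19 atoms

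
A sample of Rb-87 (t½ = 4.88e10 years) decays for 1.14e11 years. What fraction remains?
N/N₀ = (1/2)^(t/t½) = 0.198 = 19.8%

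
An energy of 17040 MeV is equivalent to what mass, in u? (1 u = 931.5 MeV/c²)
m = E/c² = 18.29 u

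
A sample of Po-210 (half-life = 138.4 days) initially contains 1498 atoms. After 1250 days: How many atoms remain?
N = N₀(1/2)^(t/t½) = 2.862 atoms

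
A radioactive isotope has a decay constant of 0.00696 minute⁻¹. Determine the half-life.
t½ = ln(2)/λ = 99.59 minutes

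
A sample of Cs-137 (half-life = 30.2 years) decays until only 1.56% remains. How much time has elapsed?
t = t½ × log₂(N₀/N) = 181.3 years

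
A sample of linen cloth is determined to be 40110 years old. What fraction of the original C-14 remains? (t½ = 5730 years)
N/N₀ = (1/2)^(t/t½) = 0.007812 = 0.781%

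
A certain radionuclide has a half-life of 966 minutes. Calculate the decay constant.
λ = ln(2)/t½ = 7.175e-4 minute⁻¹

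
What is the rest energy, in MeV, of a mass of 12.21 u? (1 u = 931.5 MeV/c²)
E = mc² = 11370 MeV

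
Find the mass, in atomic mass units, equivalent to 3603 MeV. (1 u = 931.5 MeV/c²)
m = E/c² = 3.868 u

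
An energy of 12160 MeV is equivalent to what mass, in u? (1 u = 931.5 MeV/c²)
m = E/c² = 13.05 u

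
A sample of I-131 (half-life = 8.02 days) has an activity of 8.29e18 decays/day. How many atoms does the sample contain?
N = A/λ = 9.592e19 atoms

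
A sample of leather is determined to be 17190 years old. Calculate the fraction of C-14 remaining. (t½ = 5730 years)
N/N₀ = (1/2)^(t/t½) = 0.125 = 12.5%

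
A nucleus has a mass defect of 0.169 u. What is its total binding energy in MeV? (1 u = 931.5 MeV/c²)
B.E. = Δm × 931.5 = 157.4 MeV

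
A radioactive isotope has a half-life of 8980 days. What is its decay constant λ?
λ = ln(2)/t½ = 7.719e-5 day⁻¹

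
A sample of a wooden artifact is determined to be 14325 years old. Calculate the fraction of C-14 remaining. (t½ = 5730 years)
N/N₀ = (1/2)^(t/t½) = 0.1768 = 17.7%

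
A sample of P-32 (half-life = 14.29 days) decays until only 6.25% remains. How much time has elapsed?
t = t½ × log₂(N₀/N) = 57.16 days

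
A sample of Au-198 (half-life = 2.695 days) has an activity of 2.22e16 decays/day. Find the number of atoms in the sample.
N = A/λ = 8.632e16 atoms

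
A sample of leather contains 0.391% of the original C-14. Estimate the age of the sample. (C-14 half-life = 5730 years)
Age = t½ × log₂(1/ratio) = 45830 years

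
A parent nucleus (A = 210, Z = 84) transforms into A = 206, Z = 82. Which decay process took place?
ΔA = -4, ΔZ = -2 ⇒ alpha decay (α)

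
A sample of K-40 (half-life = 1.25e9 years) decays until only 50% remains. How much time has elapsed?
t = t½ × log₂(N₀/N) = 1.25e9 years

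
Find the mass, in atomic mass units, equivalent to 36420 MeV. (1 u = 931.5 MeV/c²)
m = E/c² = 39.1 u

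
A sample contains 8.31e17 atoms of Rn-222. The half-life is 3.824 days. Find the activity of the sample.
A = λN = 1.506e17 decays/day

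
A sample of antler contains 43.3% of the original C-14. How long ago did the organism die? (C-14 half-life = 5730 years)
Age = t½ × log₂(1/ratio) = 6919 years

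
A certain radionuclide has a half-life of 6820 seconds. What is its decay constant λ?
λ = ln(2)/t½ = 1.016e-4 second⁻¹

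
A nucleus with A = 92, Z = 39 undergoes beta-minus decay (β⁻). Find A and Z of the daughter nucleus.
Daughter: A = 92, Z = 40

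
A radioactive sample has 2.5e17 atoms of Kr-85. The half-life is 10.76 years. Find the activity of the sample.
A = λN = 1.61e16 decays/year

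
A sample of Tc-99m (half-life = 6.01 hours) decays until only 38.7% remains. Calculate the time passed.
t = t½ × log₂(N₀/N) = 8.231 hours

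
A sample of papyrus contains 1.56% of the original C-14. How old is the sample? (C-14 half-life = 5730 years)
Age = t½ × log₂(1/ratio) = 34390 years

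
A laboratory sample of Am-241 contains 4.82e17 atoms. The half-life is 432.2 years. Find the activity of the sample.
A = λN = 7.73e14 decays/year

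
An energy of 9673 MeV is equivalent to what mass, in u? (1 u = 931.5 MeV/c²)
m = E/c² = 10.38 u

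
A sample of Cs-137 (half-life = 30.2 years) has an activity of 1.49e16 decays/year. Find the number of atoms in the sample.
N = A/λ = 6.492e17 atoms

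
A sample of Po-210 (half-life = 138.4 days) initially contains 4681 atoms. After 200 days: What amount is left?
N = N₀(1/2)^(t/t½) = 1719 atoms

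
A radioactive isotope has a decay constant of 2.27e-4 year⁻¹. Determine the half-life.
t½ = ln(2)/λ = 3054 years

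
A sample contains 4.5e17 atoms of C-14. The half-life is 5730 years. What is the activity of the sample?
A = λN = 5.444e13 decays/year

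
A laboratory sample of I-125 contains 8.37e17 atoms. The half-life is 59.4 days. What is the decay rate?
A = λN = 9.767e15 decays/day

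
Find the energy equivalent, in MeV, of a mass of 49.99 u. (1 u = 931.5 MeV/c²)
E = mc² = 46570 MeV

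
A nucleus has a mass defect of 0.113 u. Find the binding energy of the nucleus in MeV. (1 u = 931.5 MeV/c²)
B.E. = Δm × 931.5 = 105.3 MeV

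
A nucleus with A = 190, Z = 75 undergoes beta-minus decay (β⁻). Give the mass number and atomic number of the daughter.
Daughter: A = 190, Z = 76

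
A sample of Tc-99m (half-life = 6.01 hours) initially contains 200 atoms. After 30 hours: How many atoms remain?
N = N₀(1/2)^(t/t½) = 6.286 atoms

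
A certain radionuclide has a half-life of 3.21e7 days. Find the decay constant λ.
λ = ln(2)/t½ = 2.159e-8 day⁻¹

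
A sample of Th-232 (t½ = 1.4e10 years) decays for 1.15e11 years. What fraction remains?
N/N₀ = (1/2)^(t/t½) = 0.003367 = 0.337%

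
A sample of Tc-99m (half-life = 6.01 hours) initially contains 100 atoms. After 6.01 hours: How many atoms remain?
N = N₀(1/2)^(t/t½) = 50 atoms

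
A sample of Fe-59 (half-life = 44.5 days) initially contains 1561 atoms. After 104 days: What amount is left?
N = N₀(1/2)^(t/t½) = 308.9 atoms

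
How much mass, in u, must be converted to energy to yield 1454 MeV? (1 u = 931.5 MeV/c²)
m = E/c² = 1.561 u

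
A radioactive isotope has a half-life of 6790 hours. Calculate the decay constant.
λ = ln(2)/t½ = 1.021e-4 hour⁻¹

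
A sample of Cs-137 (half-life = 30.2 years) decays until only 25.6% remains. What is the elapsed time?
t = t½ × log₂(N₀/N) = 59.37 years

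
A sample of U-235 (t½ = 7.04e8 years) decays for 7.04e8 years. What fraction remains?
N/N₀ = (1/2)^(t/t½) = 0.5 = 50%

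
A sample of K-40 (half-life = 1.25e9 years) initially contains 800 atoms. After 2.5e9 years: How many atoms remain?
N = N₀(1/2)^(t/t½) = 200 atoms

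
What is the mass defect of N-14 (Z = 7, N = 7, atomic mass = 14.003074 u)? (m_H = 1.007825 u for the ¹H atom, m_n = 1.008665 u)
Δm = Z·m_H + N·m_n − M = 0.1124 u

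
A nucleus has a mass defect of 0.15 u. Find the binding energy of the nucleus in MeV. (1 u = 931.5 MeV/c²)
B.E. = Δm × 931.5 = 139.7 MeV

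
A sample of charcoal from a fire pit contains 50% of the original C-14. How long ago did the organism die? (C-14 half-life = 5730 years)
Age = t½ × log₂(1/ratio) = 5730 years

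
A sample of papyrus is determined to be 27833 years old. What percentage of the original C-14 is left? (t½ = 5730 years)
N/N₀ = (1/2)^(t/t½) = 0.0345 = 3.45%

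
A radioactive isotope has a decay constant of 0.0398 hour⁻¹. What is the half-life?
t½ = ln(2)/λ = 17.42 hours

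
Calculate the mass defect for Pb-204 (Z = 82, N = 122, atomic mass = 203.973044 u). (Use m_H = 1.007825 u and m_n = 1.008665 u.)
Δm = Z·m_H + N·m_n − M = 1.726 u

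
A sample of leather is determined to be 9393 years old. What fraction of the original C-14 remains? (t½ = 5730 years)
N/N₀ = (1/2)^(t/t½) = 0.321 = 32.1%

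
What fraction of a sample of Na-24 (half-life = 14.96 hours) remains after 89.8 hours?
N/N₀ = (1/2)^(t/t½) = 0.0156 = 1.56%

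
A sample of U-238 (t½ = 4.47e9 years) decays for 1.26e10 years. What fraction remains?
N/N₀ = (1/2)^(t/t½) = 0.1417 = 14.2%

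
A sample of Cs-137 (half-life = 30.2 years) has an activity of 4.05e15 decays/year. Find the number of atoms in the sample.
N = A/λ = 1.765e17 atoms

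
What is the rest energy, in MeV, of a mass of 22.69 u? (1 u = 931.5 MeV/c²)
E = mc² = 21140 MeV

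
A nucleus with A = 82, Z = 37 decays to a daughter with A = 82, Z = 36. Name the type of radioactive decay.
ΔA = 0, ΔZ = -1 ⇒ beta-plus decay (β⁺) or electron capture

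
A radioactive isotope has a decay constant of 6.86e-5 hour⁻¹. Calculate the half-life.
t½ = ln(2)/λ = 10100 hours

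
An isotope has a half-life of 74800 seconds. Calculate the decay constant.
λ = ln(2)/t½ = 9.267e-6 second⁻¹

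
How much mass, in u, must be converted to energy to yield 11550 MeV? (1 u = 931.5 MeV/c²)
m = E/c² = 12.4 u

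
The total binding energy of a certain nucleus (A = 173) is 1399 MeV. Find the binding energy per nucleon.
B.E./A = 1399/173 = 8.087 MeV/nucleon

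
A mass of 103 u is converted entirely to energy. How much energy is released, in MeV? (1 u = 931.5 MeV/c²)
E = mc² = 95940 MeV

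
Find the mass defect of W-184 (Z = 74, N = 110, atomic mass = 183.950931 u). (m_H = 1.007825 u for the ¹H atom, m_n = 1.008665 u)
Δm = Z·m_H + N·m_n − M = 1.581 u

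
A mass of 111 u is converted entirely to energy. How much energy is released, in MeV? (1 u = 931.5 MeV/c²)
E = mc² = 1.034e5 MeV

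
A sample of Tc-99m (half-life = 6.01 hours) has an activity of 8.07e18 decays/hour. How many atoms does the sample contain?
N = A/λ = 6.997e19 atoms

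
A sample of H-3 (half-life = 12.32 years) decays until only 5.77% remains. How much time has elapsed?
t = t½ × log₂(N₀/N) = 50.7 years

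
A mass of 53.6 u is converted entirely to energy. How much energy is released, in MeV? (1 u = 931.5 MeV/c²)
E = mc² = 49930 MeV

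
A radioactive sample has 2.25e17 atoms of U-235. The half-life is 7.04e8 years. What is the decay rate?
A = λN = 2.215e8 decays/year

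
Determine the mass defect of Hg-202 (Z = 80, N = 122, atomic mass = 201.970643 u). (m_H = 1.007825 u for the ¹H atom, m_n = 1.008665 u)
Δm = Z·m_H + N·m_n − M = 1.712 u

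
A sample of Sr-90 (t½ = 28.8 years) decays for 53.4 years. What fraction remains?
N/N₀ = (1/2)^(t/t½) = 0.2766 = 27.7%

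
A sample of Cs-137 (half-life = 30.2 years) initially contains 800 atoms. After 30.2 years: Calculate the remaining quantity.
N = N₀(1/2)^(t/t½) = 400 atoms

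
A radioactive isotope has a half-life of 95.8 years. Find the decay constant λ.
λ = ln(2)/t½ = 0.007235 year⁻¹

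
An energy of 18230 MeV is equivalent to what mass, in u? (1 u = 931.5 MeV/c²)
m = E/c² = 19.57 u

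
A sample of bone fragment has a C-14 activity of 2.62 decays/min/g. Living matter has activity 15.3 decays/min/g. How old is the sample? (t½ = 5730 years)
Age = t½ × log₂(A₀/A) = 14590 years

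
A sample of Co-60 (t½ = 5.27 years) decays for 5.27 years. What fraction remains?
N/N₀ = (1/2)^(t/t½) = 0.5 = 50%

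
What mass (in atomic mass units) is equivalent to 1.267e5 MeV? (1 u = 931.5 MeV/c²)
m = E/c² = 136 u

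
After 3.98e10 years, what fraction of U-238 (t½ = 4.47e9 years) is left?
N/N₀ = (1/2)^(t/t½) = 0.002088 = 0.209%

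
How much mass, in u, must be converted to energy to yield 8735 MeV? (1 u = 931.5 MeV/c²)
m = E/c² = 9.377 u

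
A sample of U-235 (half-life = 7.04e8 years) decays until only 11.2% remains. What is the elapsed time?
t = t½ × log₂(N₀/N) = 2.224e9 years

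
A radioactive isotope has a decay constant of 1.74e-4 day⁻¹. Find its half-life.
t½ = ln(2)/λ = 3984 days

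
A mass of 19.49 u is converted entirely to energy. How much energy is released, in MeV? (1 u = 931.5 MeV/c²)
E = mc² = 18150 MeV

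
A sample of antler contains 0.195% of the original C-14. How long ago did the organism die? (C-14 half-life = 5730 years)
Age = t½ × log₂(1/ratio) = 51580 years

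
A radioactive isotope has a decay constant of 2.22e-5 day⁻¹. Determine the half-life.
t½ = ln(2)/λ = 31220 days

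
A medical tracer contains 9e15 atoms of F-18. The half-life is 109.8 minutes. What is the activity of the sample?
A = λN = 5.682e13 decays/minute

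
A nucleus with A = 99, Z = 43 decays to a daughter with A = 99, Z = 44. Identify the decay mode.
ΔA = 0, ΔZ = +1 ⇒ beta-minus decay (β⁻)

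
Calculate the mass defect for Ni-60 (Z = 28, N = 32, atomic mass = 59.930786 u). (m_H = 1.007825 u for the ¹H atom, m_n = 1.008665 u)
Δm = Z·m_H + N·m_n − M = 0.5656 u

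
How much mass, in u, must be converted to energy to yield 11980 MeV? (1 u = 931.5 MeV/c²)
m = E/c² = 12.86 u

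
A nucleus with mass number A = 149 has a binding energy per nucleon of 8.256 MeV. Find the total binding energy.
B.E. = 8.256 × 149 = 1230 MeV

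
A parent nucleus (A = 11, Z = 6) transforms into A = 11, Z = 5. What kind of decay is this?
ΔA = 0, ΔZ = -1 ⇒ beta-plus decay (β⁺) or electron capture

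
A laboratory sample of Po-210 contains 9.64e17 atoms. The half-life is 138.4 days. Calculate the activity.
A = λN = 4.828e15 decays/day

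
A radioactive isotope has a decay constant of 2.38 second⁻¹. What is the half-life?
t½ = ln(2)/λ = 0.2912 seconds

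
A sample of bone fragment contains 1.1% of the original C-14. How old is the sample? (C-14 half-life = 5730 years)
Age = t½ × log₂(1/ratio) = 37280 years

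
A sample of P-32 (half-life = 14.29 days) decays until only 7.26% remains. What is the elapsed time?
t = t½ × log₂(N₀/N) = 54.07 days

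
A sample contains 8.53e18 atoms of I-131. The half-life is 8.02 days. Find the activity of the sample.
A = λN = 7.372e17 decays/day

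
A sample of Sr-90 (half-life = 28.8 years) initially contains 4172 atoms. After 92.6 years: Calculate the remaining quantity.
N = N₀(1/2)^(t/t½) = 449.2 atoms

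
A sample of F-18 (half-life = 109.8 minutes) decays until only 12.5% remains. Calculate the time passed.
t = t½ × log₂(N₀/N) = 329.4 minutes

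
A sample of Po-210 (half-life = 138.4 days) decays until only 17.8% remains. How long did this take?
t = t½ × log₂(N₀/N) = 344.6 days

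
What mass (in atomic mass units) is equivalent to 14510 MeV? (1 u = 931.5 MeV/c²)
m = E/c² = 15.58 u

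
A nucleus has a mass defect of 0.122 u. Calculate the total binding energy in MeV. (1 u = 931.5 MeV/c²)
B.E. = Δm × 931.5 = 113.6 MeV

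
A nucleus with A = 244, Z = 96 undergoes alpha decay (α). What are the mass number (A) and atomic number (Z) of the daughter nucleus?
Daughter: A = 240, Z = 94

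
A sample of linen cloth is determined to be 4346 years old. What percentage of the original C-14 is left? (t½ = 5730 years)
N/N₀ = (1/2)^(t/t½) = 0.5911 = 59.1%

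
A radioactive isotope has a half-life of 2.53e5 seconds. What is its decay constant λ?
λ = ln(2)/t½ = 2.74e-6 second⁻¹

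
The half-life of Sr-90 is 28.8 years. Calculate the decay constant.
λ = ln(2)/t½ = 0.02407 year⁻¹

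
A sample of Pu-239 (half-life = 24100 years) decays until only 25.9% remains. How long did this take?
t = t½ × log₂(N₀/N) = 46970 years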